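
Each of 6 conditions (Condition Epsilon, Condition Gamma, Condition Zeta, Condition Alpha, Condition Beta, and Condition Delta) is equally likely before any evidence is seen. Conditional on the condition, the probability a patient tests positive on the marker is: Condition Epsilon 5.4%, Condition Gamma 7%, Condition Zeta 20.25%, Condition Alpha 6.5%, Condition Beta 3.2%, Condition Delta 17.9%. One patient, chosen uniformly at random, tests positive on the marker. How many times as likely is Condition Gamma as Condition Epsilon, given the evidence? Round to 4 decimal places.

1.2963

With a uniform prior (1/6 each), posterior ∝ likelihood:
  Condition Epsilon: 0.054
  Condition Gamma: 0.07
  Condition Zeta: 0.2025
  Condition Alpha: 0.065
  Condition Beta: 0.032
  Condition Delta: 0.179
Sum = 0.6025.
The ratio is 0.07 / 0.054 (the normalizer cancels) = 1.2963.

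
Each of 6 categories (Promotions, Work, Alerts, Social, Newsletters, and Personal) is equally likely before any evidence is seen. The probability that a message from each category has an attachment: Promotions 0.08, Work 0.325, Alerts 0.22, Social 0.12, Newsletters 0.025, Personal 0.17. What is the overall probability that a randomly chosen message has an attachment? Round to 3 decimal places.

With a uniform prior (1/6 each), posterior ∝ likelihood:
  Promotions: 0.08
  Work: 0.325
  Alerts: 0.22
  Social: 0.12
  Newsletters: 0.025
  Personal: 0.17
P(attachment) = (1/6) × (0.08 + 0.325 + 0.22 + 0.12 + 0.025 + 0.17) = 0.94/6 ≈ 0.157.

0.157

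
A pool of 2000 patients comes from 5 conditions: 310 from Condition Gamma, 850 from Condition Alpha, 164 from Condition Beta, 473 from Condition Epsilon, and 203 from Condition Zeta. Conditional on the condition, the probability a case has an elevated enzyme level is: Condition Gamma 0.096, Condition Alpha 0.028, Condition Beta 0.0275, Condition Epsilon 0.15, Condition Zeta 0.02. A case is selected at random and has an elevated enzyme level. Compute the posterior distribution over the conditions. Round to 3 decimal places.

By Bayes' rule, posterior ∝ prior × likelihood:
  Condition Gamma: 0.155 × 0.096 = 0.01488
  Condition Alpha: 0.425 × 0.028 = 0.0119
  Condition Beta: 0.082 × 0.0275 = 0.002255
  Condition Epsilon: 0.2365 × 0.15 = 0.035475
  Condition Zeta: 0.1015 × 0.02 = 0.00203
Sum = 0.06654.
P(Condition Gamma | elevated) = 0.01488/0.06654 ≈ 0.224
P(Condition Alpha | elevated) = 0.0119/0.06654 ≈ 0.179
P(Condition Beta | elevated) = 0.002255/0.06654 ≈ 0.034
P(Condition Epsilon | elevated) = 0.035475/0.06654 ≈ 0.533
P(Condition Zeta | elevated) = 0.00203/0.06654 ≈ 0.031

Condition Gamma 0.224, Condition Alpha 0.179, Condition Beta 0.034, Condition Epsilon 0.533, Condition Zeta 0.031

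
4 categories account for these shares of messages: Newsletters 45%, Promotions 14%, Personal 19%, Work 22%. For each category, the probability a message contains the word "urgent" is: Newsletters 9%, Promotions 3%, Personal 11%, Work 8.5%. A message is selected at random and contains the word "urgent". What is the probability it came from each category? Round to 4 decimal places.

Newsletters 0.4804, Promotions 0.0498, Personal 0.2479, Work 0.2218

Unnormalized posteriors (prior × likelihood):
  Newsletters: 0.45 × 0.09 = 0.0405
  Promotions: 0.14 × 0.03 = 0.0042
  Personal: 0.19 × 0.11 = 0.0209
  Work: 0.22 × 0.085 = 0.0187
Sum = 0.0843.
P(Newsletters | urgent-flag) = 0.0405/0.0843 ≈ 0.4804
P(Promotions | urgent-flag) = 0.0042/0.0843 ≈ 0.0498
P(Personal | urgent-flag) = 0.0209/0.0843 ≈ 0.2479
P(Work | urgent-flag) = 0.0187/0.0843 ≈ 0.2218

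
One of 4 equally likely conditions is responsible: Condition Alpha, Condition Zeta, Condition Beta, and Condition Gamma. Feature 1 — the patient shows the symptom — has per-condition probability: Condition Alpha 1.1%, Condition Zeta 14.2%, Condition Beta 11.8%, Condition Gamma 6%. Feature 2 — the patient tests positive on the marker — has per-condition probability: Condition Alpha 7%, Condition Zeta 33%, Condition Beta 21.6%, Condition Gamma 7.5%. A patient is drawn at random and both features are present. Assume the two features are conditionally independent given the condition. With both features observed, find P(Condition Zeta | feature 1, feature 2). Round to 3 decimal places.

Since the prior is uniform, the posterior is proportional to the likelihood:
  Condition Alpha: 0.011 × 0.07 = 0.00077
  Condition Zeta: 0.142 × 0.33 = 0.04686
  Condition Beta: 0.118 × 0.216 = 0.025488
  Condition Gamma: 0.06 × 0.075 = 0.0045
Sum = 0.077618.
P(Condition Zeta | evidence) = 0.04686 / 0.077618 ≈ 0.604.

0.604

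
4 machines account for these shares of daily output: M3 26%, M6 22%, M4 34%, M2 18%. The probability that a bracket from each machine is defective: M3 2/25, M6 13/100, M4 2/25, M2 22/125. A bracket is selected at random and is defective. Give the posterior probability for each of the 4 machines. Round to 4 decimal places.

M3 0.1921, M6 0.2641, M4 0.2512, M2 0.2926

By Bayes' rule, posterior ∝ prior × likelihood:
  M3: 0.26 × 0.08 = 0.0208
  M6: 0.22 × 0.13 = 0.0286
  M4: 0.34 × 0.08 = 0.0272
  M2: 0.18 × 0.176 = 0.03168
Sum = 0.10828.
P(M3 | defective) = 0.0208/0.10828 ≈ 0.1921
P(M6 | defective) = 0.0286/0.10828 ≈ 0.2641
P(M4 | defective) = 0.0272/0.10828 ≈ 0.2512
P(M2 | defective) = 0.03168/0.10828 ≈ 0.2926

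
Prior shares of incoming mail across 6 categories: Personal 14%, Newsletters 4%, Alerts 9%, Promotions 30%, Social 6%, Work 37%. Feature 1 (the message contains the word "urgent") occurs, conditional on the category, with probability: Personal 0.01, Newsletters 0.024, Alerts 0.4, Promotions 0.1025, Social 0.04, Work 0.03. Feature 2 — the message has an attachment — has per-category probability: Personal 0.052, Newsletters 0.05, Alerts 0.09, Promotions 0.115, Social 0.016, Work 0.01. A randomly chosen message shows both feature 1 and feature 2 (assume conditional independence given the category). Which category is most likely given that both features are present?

Unnormalized posteriors (prior × likelihood):
  Personal: 0.14 × 0.01 × 0.052 = 0.0000728
  Newsletters: 0.04 × 0.024 × 0.05 = 0.000048
  Alerts: 0.09 × 0.4 × 0.09 = 0.00324
  Promotions: 0.3 × 0.1025 × 0.115 = 0.00353625
  Social: 0.06 × 0.04 × 0.016 = 0.0000384
  Work: 0.37 × 0.03 × 0.01 = 0.000111
Sum = 0.00704645.
Largest term belongs to Promotions, so Promotions is most probable.

Promotions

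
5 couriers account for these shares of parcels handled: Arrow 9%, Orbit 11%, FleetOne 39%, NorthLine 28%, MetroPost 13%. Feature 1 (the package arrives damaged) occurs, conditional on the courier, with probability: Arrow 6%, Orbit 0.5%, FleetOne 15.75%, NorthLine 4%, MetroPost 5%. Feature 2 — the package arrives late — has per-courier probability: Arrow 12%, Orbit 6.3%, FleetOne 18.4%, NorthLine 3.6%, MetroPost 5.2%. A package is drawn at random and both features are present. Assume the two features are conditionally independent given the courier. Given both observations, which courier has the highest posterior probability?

FleetOne

Unnormalized posteriors (prior × likelihood):
  Arrow: 0.09 × 0.06 × 0.12 = 0.000648
  Orbit: 0.11 × 0.005 × 0.063 = 0.00003465
  FleetOne: 0.39 × 0.1575 × 0.184 = 0.0113022
  NorthLine: 0.28 × 0.04 × 0.036 = 0.0004032
  MetroPost: 0.13 × 0.05 × 0.052 = 0.000338
Normalizing constant = 0.01272605.
Largest term belongs to FleetOne, so FleetOne is most probable.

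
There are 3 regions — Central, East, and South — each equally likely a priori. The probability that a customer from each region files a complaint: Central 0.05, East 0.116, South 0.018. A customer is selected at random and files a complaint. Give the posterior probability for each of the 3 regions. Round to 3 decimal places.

Since the prior is uniform, the posterior is proportional to the likelihood:
  Central: 0.05
  East: 0.116
  South: 0.018
Total = 0.184.
P(Central | complaint) = 0.05/0.184 ≈ 0.272
P(East | complaint) = 0.116/0.184 ≈ 0.630
P(South | complaint) = 0.018/0.184 ≈ 0.098
(Check: 0.272+0.630+0.098 = 1.000.)

Central 0.272, East 0.630, South 0.098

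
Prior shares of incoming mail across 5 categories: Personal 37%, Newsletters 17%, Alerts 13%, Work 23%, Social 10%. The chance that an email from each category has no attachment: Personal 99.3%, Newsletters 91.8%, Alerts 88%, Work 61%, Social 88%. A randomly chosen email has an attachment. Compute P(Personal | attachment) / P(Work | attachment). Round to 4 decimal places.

Taking complements, P(attachment | each) = Personal 0.007, Newsletters 0.082, Alerts 0.12, Work 0.39, Social 0.12.
By Bayes' rule, posterior ∝ prior × likelihood:
  Personal: 0.37 × 0.007 = 0.00259
  Newsletters: 0.17 × 0.082 = 0.01394
  Alerts: 0.13 × 0.12 = 0.0156
  Work: 0.23 × 0.39 = 0.0897
  Social: 0.1 × 0.12 = 0.012
Sum = 0.13383.
The ratio is 0.00259 / 0.0897 (the normalizer cancels) = 0.0289.

0.0289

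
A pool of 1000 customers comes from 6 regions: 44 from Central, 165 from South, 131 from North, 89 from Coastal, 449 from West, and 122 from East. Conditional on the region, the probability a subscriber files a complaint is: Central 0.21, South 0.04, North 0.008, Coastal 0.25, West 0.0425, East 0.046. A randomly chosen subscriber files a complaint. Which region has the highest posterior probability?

By Bayes' rule, posterior ∝ prior × likelihood:
  Central: 0.044 × 0.21 = 0.00924
  South: 0.165 × 0.04 = 0.0066
  North: 0.131 × 0.008 = 0.001048
  Coastal: 0.089 × 0.25 = 0.02225
  West: 0.449 × 0.0425 = 0.0190825
  East: 0.122 × 0.046 = 0.005612
Sum = 0.0638325.
Largest term belongs to Coastal, so Coastal is most probable.

Coastal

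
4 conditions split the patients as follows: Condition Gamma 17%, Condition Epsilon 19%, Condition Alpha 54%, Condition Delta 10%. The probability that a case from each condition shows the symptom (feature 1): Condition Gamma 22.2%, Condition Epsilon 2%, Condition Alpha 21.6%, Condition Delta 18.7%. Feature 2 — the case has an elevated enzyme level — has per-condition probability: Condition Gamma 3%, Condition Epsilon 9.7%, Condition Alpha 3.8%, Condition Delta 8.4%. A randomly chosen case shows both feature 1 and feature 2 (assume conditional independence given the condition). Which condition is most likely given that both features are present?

Compute prior × likelihood for every hypothesis:
  Condition Gamma: 0.17 × 0.222 × 0.03 = 0.0011322
  Condition Epsilon: 0.19 × 0.02 × 0.097 = 0.0003686
  Condition Alpha: 0.54 × 0.216 × 0.038 = 0.00443232
  Condition Delta: 0.1 × 0.187 × 0.084 = 0.0015708
Normalizing constant = 0.00750392.
Largest term belongs to Condition Alpha, so Condition Alpha is most probable.

Condition Alpha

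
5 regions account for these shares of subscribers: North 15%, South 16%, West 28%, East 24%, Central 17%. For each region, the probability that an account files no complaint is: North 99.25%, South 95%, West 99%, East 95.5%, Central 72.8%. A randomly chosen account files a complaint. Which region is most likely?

Taking complements, P(complaint | each) = North 0.0075, South 0.05, West 0.01, East 0.045, Central 0.272.
Prior × likelihood for each hypothesis:
  North: 0.15 × 0.0075 = 0.001125
  South: 0.16 × 0.05 = 0.008
  West: 0.28 × 0.01 = 0.0028
  East: 0.24 × 0.045 = 0.0108
  Central: 0.17 × 0.272 = 0.04624
Normalizing constant = 0.068965.
Largest term belongs to Central, so Central is most probable.

Central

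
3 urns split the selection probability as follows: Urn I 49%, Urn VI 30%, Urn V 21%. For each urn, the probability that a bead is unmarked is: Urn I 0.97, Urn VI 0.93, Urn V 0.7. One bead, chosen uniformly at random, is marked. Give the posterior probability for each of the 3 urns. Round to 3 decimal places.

Taking complements, P(marked | each) = Urn I 0.03, Urn VI 0.07, Urn V 0.3.
Compute prior × likelihood for every hypothesis:
  Urn I: 0.49 × 0.03 = 0.0147
  Urn VI: 0.3 × 0.07 = 0.021
  Urn V: 0.21 × 0.3 = 0.063
Normalizing constant = 0.0987.
P(Urn I | marked) = 0.0147/0.0987 ≈ 0.149
P(Urn VI | marked) = 0.021/0.0987 ≈ 0.213
P(Urn V | marked) = 0.063/0.0987 ≈ 0.638

Urn I 0.149, Urn VI 0.213, Urn V 0.638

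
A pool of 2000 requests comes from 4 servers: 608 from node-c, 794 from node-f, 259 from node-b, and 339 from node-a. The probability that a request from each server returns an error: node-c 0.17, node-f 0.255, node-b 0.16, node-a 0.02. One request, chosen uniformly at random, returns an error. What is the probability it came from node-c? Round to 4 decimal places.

0.2919

By Bayes' rule, posterior ∝ prior × likelihood:
  node-c: 0.304 × 0.17 = 0.05168
  node-f: 0.397 × 0.255 = 0.101235
  node-b: 0.1295 × 0.16 = 0.02072
  node-a: 0.1695 × 0.02 = 0.00339
Sum = 0.177025.
P(node-c | evidence) = 0.05168 / 0.177025 ≈ 0.2919.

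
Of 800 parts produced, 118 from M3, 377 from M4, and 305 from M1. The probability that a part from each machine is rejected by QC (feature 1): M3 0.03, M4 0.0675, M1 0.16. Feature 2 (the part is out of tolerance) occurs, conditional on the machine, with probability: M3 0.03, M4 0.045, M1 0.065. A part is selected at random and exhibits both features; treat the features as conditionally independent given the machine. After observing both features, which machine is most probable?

M1

By Bayes' rule, posterior ∝ prior × likelihood:
  M3: 0.1475 × 0.03 × 0.03 = 0.00013275
  M4: 0.47125 × 0.0675 × 0.045 = 0.001431421875
  M1: 0.38125 × 0.16 × 0.065 = 0.003965
Normalizing constant = 0.005529171875.
Largest term belongs to M1, so M1 is most probable.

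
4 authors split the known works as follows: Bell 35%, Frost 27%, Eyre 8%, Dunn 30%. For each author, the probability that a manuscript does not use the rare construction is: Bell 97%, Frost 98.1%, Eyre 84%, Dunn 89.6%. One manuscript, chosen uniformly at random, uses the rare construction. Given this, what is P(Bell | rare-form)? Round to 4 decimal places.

Taking complements, P(rare-form | each) = Bell 0.03, Frost 0.019, Eyre 0.16, Dunn 0.104.
Compute prior × likelihood for every hypothesis:
  Bell: 0.35 × 0.03 = 0.0105
  Frost: 0.27 × 0.019 = 0.00513
  Eyre: 0.08 × 0.16 = 0.0128
  Dunn: 0.3 × 0.104 = 0.0312
Total = 0.05963.
P(Bell | evidence) = 0.0105 / 0.05963 ≈ 0.1761.

0.1761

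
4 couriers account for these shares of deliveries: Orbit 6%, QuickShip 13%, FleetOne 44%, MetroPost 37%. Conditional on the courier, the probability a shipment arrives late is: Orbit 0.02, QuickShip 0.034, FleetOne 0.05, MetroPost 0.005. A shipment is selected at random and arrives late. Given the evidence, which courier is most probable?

Compute prior × likelihood for every hypothesis:
  Orbit: 0.06 × 0.02 = 0.0012
  QuickShip: 0.13 × 0.034 = 0.00442
  FleetOne: 0.44 × 0.05 = 0.022
  MetroPost: 0.37 × 0.005 = 0.00185
Normalizing constant = 0.02947.
Largest term belongs to FleetOne, so FleetOne is most probable.

FleetOne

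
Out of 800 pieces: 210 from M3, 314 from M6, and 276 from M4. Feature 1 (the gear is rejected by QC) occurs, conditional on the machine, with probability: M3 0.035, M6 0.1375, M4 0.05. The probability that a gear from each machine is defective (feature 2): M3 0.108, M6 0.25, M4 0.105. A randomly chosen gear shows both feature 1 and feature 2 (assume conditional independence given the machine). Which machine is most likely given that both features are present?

M6

By Bayes' rule, posterior ∝ prior × likelihood:
  M3: 0.2625 × 0.035 × 0.108 = 0.00099225
  M6: 0.3925 × 0.1375 × 0.25 = 0.0134921875
  M4: 0.345 × 0.05 × 0.105 = 0.00181125
Normalizing constant = 0.0162956875.
Largest term belongs to M6, so M6 is most probable.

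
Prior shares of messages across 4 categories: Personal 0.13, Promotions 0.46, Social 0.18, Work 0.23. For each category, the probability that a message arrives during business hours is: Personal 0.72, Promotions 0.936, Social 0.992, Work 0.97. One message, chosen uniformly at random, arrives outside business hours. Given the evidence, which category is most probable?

Taking complements, P(off-hours | each) = Personal 0.28, Promotions 0.064, Social 0.008, Work 0.03.
Compute prior × likelihood for every hypothesis:
  Personal: 0.13 × 0.28 = 0.0364
  Promotions: 0.46 × 0.064 = 0.02944
  Social: 0.18 × 0.008 = 0.00144
  Work: 0.23 × 0.03 = 0.0069
Sum = 0.07418.
Largest term belongs to Personal, so Personal is most probable.

Personal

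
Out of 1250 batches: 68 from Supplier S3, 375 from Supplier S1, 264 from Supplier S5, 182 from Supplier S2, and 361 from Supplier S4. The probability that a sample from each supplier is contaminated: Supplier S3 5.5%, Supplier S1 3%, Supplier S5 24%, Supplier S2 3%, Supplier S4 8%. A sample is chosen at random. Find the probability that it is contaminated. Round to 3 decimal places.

By Bayes' rule, posterior ∝ prior × likelihood:
  Supplier S3: 0.0544 × 0.055 = 0.002992
  Supplier S1: 0.3 × 0.03 = 0.009
  Supplier S5: 0.2112 × 0.24 = 0.050688
  Supplier S2: 0.1456 × 0.03 = 0.004368
  Supplier S4: 0.2888 × 0.08 = 0.023104
P(contaminated) = 0.002992 + 0.009 + 0.050688 + 0.004368 + 0.023104 = 0.090152 → 0.090.

0.090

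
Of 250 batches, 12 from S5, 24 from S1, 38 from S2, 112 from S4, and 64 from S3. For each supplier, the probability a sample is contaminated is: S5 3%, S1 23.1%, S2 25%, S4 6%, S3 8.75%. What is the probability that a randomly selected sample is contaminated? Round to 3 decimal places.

0.111

Prior × likelihood for each hypothesis:
  S5: 0.048 × 0.03 = 0.00144
  S1: 0.096 × 0.231 = 0.022176
  S2: 0.152 × 0.25 = 0.038
  S4: 0.448 × 0.06 = 0.02688
  S3: 0.256 × 0.0875 = 0.0224
P(contaminated) = 0.00144 + 0.022176 + 0.038 + 0.02688 + 0.0224 = 0.110896 → 0.111.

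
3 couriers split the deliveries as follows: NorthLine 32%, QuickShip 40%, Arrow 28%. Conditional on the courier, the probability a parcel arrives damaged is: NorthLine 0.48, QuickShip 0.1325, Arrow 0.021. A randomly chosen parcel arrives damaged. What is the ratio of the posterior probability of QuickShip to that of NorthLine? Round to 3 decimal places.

0.345

Prior × likelihood for each hypothesis:
  NorthLine: 0.32 × 0.48 = 0.1536
  QuickShip: 0.4 × 0.1325 = 0.053
  Arrow: 0.28 × 0.021 = 0.00588
Sum = 0.21248.
The ratio is 0.053 / 0.1536 (the normalizer cancels) = 0.345.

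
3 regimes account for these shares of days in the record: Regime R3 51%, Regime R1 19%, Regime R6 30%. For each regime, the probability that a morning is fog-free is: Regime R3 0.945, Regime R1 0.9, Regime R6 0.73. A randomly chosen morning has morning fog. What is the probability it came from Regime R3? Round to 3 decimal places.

0.219

Taking complements, P(fog | each) = Regime R3 0.055, Regime R1 0.1, Regime R6 0.27.
By Bayes' rule, posterior ∝ prior × likelihood:
  Regime R3: 0.51 × 0.055 = 0.02805
  Regime R1: 0.19 × 0.1 = 0.019
  Regime R6: 0.3 × 0.27 = 0.081
Normalizing constant = 0.12805.
P(Regime R3 | evidence) = 0.02805 / 0.12805 ≈ 0.219.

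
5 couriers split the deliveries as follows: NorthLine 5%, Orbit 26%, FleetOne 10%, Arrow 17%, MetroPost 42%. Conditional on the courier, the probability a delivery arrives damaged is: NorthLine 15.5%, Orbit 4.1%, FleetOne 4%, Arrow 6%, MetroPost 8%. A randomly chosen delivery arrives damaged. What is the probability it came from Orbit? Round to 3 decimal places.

0.161

By Bayes' rule, posterior ∝ prior × likelihood:
  NorthLine: 0.05 × 0.155 = 0.00775
  Orbit: 0.26 × 0.041 = 0.01066
  FleetOne: 0.1 × 0.04 = 0.004
  Arrow: 0.17 × 0.06 = 0.0102
  MetroPost: 0.42 × 0.08 = 0.0336
Normalizing constant = 0.06621.
P(Orbit | evidence) = 0.01066 / 0.06621 ≈ 0.161.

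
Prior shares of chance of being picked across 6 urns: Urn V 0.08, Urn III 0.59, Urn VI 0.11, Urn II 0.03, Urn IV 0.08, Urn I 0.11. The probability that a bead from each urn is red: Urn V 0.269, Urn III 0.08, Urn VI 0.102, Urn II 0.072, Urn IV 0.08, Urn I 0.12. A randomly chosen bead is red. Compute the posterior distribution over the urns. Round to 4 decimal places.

Prior × likelihood for each hypothesis:
  Urn V: 0.08 × 0.269 = 0.02152
  Urn III: 0.59 × 0.08 = 0.0472
  Urn VI: 0.11 × 0.102 = 0.01122
  Urn II: 0.03 × 0.072 = 0.00216
  Urn IV: 0.08 × 0.08 = 0.0064
  Urn I: 0.11 × 0.12 = 0.0132
Total = 0.1017.
P(Urn V | red) = 0.02152/0.1017 ≈ 0.2116
P(Urn III | red) = 0.0472/0.1017 ≈ 0.4641
P(Urn VI | red) = 0.01122/0.1017 ≈ 0.1103
P(Urn II | red) = 0.00216/0.1017 ≈ 0.0212
P(Urn IV | red) = 0.0064/0.1017 ≈ 0.0629
P(Urn I | red) = 0.0132/0.1017 ≈ 0.1298
(Check: 0.2116+0.4641+0.1103+0.0212+0.0629+0.1298 = 0.9999.)

Urn V 0.2116, Urn III 0.4641, Urn VI 0.1103, Urn II 0.0212, Urn IV 0.0629, Urn I 0.1298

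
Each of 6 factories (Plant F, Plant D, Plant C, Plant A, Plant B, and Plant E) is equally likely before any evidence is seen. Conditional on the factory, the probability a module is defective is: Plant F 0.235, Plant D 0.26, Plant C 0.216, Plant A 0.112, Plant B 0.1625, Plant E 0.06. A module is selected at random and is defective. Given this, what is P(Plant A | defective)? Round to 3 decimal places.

Since the prior is uniform, the posterior is proportional to the likelihood:
  Plant F: 0.235
  Plant D: 0.26
  Plant C: 0.216
  Plant A: 0.112
  Plant B: 0.1625
  Plant E: 0.06
Total = 1.0455.
P(Plant A | evidence) = 0.112 / 1.0455 ≈ 0.107.

0.107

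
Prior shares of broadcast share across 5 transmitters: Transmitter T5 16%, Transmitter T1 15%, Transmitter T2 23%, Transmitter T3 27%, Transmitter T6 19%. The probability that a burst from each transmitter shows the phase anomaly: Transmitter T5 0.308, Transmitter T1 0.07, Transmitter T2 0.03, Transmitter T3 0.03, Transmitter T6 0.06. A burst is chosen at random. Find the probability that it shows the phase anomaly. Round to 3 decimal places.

0.086

Prior × likelihood for each hypothesis:
  Transmitter T5: 0.16 × 0.308 = 0.04928
  Transmitter T1: 0.15 × 0.07 = 0.0105
  Transmitter T2: 0.23 × 0.03 = 0.0069
  Transmitter T3: 0.27 × 0.03 = 0.0081
  Transmitter T6: 0.19 × 0.06 = 0.0114
P(anomaly) = 0.04928 + 0.0105 + 0.0069 + 0.0081 + 0.0114 = 0.08618 → 0.086.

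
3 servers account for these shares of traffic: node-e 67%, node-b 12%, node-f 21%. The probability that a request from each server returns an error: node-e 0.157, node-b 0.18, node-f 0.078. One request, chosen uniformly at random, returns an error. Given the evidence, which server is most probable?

node-e

Prior × likelihood for each hypothesis:
  node-e: 0.67 × 0.157 = 0.10519
  node-b: 0.12 × 0.18 = 0.0216
  node-f: 0.21 × 0.078 = 0.01638
Sum = 0.14317.
Largest term belongs to node-e, so node-e is most probable.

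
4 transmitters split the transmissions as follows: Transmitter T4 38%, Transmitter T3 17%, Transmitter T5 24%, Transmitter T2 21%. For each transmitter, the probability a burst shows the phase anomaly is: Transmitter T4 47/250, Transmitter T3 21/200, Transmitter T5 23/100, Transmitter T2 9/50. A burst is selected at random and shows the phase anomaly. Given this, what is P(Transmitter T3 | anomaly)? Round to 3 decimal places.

Compute prior × likelihood for every hypothesis:
  Transmitter T4: 0.38 × 0.188 = 0.07144
  Transmitter T3: 0.17 × 0.105 = 0.01785
  Transmitter T5: 0.24 × 0.23 = 0.0552
  Transmitter T2: 0.21 × 0.18 = 0.0378
Normalizing constant = 0.18229.
P(Transmitter T3 | evidence) = 0.01785 / 0.18229 ≈ 0.098.

0.098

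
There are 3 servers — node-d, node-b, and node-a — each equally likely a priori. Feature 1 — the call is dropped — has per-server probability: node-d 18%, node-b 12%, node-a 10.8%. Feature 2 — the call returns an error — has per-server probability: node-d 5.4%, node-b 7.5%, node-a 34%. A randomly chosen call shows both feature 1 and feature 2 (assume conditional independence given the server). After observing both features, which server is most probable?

Since the prior is uniform, the posterior is proportional to the likelihood:
  node-d: 0.18 × 0.054 = 0.00972
  node-b: 0.12 × 0.075 = 0.009
  node-a: 0.108 × 0.34 = 0.03672
Sum = 0.05544.
Largest term belongs to node-a, so node-a is most probable.

node-a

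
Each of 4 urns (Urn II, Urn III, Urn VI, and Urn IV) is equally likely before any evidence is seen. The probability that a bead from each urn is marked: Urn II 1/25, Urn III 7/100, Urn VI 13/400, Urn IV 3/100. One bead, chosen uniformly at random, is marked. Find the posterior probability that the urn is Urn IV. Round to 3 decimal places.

With a uniform prior (1/4 each), posterior ∝ likelihood:
  Urn II: 0.04
  Urn III: 0.07
  Urn VI: 0.0325
  Urn IV: 0.03
Total = 0.1725.
P(Urn IV | evidence) = 0.03 / 0.1725 ≈ 0.174.

0.174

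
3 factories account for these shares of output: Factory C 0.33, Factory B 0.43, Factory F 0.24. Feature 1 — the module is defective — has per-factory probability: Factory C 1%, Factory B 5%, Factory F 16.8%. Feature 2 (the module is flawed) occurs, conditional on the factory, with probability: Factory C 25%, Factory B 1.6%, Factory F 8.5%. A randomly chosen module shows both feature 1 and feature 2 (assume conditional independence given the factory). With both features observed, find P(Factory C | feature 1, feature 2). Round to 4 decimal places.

0.1795

Compute prior × likelihood for every hypothesis:
  Factory C: 0.33 × 0.01 × 0.25 = 0.000825
  Factory B: 0.43 × 0.05 × 0.016 = 0.000344
  Factory F: 0.24 × 0.168 × 0.085 = 0.0034272
Total = 0.0045962.
P(Factory C | evidence) = 0.000825 / 0.0045962 ≈ 0.1795.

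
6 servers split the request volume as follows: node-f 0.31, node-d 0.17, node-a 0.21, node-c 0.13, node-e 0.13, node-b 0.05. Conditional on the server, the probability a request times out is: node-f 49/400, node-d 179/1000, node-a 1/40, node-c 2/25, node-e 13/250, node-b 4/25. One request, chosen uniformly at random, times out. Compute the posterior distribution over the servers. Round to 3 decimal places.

Unnormalized posteriors (prior × likelihood):
  node-f: 0.31 × 0.1225 = 0.037975
  node-d: 0.17 × 0.179 = 0.03043
  node-a: 0.21 × 0.025 = 0.00525
  node-c: 0.13 × 0.08 = 0.0104
  node-e: 0.13 × 0.052 = 0.00676
  node-b: 0.05 × 0.16 = 0.008
Total = 0.098815.
P(node-f | timeout) = 0.037975/0.098815 ≈ 0.384
P(node-d | timeout) = 0.03043/0.098815 ≈ 0.308
P(node-a | timeout) = 0.00525/0.098815 ≈ 0.053
P(node-c | timeout) = 0.0104/0.098815 ≈ 0.105
P(node-e | timeout) = 0.00676/0.098815 ≈ 0.068
P(node-b | timeout) = 0.008/0.098815 ≈ 0.081
(Check: 0.384+0.308+0.053+0.105+0.068+0.081 = 0.999.)

node-f 0.384, node-d 0.308, node-a 0.053, node-c 0.105, node-e 0.068, node-b 0.081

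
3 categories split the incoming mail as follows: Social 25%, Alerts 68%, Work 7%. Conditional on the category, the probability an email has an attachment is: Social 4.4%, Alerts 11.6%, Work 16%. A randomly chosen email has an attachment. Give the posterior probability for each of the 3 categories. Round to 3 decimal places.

Social 0.109, Alerts 0.780, Work 0.111

Prior × likelihood for each hypothesis:
  Social: 0.25 × 0.044 = 0.011
  Alerts: 0.68 × 0.116 = 0.07888
  Work: 0.07 × 0.16 = 0.0112
Normalizing constant = 0.10108.
P(Social | attachment) = 0.011/0.10108 ≈ 0.109
P(Alerts | attachment) = 0.07888/0.10108 ≈ 0.780
P(Work | attachment) = 0.0112/0.10108 ≈ 0.111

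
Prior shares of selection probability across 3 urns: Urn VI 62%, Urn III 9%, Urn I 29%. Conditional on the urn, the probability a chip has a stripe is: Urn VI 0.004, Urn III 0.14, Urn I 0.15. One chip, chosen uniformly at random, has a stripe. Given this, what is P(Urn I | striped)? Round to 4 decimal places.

Compute prior × likelihood for every hypothesis:
  Urn VI: 0.62 × 0.004 = 0.00248
  Urn III: 0.09 × 0.14 = 0.0126
  Urn I: 0.29 × 0.15 = 0.0435
Sum = 0.05858.
P(Urn I | evidence) = 0.0435 / 0.05858 ≈ 0.7426.

0.7426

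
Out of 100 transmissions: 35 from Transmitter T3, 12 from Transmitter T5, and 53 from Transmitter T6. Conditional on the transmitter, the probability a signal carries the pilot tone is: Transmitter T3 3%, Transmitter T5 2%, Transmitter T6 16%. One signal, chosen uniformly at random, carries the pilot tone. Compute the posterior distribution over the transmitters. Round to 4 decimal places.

Compute prior × likelihood for every hypothesis:
  Transmitter T3: 0.35 × 0.03 = 0.0105
  Transmitter T5: 0.12 × 0.02 = 0.0024
  Transmitter T6: 0.53 × 0.16 = 0.0848
Normalizing constant = 0.0977.
P(Transmitter T3 | pilot) = 0.0105/0.0977 ≈ 0.1075
P(Transmitter T5 | pilot) = 0.0024/0.0977 ≈ 0.0246
P(Transmitter T6 | pilot) = 0.0848/0.0977 ≈ 0.8680
(Check: 0.1075+0.0246+0.8680 = 1.0001.)

Transmitter T3 0.1075, Transmitter T5 0.0246, Transmitter T6 0.8680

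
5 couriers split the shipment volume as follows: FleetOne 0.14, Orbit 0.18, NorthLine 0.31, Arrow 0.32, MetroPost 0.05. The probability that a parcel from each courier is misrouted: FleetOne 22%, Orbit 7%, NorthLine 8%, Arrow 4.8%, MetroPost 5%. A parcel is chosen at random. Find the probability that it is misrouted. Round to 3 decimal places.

Compute prior × likelihood for every hypothesis:
  FleetOne: 0.14 × 0.22 = 0.0308
  Orbit: 0.18 × 0.07 = 0.0126
  NorthLine: 0.31 × 0.08 = 0.0248
  Arrow: 0.32 × 0.048 = 0.01536
  MetroPost: 0.05 × 0.05 = 0.0025
P(misrouted) = 0.0308 + 0.0126 + 0.0248 + 0.01536 + 0.0025 = 0.08606 → 0.086.

0.086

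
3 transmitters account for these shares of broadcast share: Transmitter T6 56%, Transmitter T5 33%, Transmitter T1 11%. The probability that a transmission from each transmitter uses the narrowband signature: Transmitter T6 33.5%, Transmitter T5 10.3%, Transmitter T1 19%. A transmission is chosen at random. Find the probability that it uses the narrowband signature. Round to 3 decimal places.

0.242

By Bayes' rule, posterior ∝ prior × likelihood:
  Transmitter T6: 0.56 × 0.335 = 0.1876
  Transmitter T5: 0.33 × 0.103 = 0.03399
  Transmitter T1: 0.11 × 0.19 = 0.0209
P(narrowband) = 0.1876 + 0.03399 + 0.0209 = 0.24249 → 0.242.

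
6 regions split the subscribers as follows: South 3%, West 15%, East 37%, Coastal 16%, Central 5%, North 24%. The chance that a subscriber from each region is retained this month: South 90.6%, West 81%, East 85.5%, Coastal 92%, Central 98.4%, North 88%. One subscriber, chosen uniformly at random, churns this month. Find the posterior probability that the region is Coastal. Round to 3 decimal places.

0.100

Taking complements, P(churn | each) = South 0.094, West 0.19, East 0.145, Coastal 0.08, Central 0.016, North 0.12.
Prior × likelihood for each hypothesis:
  South: 0.03 × 0.094 = 0.00282
  West: 0.15 × 0.19 = 0.0285
  East: 0.37 × 0.145 = 0.05365
  Coastal: 0.16 × 0.08 = 0.0128
  Central: 0.05 × 0.016 = 0.0008
  North: 0.24 × 0.12 = 0.0288
Normalizing constant = 0.12737.
P(Coastal | evidence) = 0.0128 / 0.12737 ≈ 0.100.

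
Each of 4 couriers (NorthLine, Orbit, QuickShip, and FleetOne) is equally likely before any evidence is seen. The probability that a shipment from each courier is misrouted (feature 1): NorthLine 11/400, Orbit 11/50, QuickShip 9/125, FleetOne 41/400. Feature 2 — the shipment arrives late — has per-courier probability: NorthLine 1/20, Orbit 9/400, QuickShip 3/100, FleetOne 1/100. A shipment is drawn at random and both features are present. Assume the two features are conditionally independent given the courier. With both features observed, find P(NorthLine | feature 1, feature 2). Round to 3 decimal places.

0.145

With a uniform prior (1/4 each), posterior ∝ likelihood:
  NorthLine: 0.0275 × 0.05 = 0.001375
  Orbit: 0.22 × 0.0225 = 0.00495
  QuickShip: 0.072 × 0.03 = 0.00216
  FleetOne: 0.1025 × 0.01 = 0.001025
Normalizing constant = 0.00951.
P(NorthLine | evidence) = 0.001375 / 0.00951 ≈ 0.145.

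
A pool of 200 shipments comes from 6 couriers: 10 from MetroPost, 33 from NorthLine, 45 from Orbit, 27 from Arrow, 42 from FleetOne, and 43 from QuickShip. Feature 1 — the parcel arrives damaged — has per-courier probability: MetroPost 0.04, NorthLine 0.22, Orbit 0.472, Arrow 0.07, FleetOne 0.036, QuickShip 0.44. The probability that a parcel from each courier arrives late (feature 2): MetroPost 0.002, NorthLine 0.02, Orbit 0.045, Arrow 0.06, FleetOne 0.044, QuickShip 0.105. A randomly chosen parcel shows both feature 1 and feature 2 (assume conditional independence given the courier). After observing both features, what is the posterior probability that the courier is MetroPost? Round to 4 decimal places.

By Bayes' rule, posterior ∝ prior × likelihood:
  MetroPost: 0.05 × 0.04 × 0.002 = 0.000004
  NorthLine: 0.165 × 0.22 × 0.02 = 0.000726
  Orbit: 0.225 × 0.472 × 0.045 = 0.004779
  Arrow: 0.135 × 0.07 × 0.06 = 0.000567
  FleetOne: 0.21 × 0.036 × 0.044 = 0.00033264
  QuickShip: 0.215 × 0.44 × 0.105 = 0.009933
Normalizing constant = 0.01634164.
P(MetroPost | evidence) = 0.000004 / 0.01634164 ≈ 0.0002.

0.0002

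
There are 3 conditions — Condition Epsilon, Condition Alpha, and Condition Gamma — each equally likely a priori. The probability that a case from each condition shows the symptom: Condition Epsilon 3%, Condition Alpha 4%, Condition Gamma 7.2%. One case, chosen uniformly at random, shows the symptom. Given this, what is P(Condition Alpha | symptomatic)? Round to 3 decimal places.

0.282

With a uniform prior (1/3 each), posterior ∝ likelihood:
  Condition Epsilon: 0.03
  Condition Alpha: 0.04
  Condition Gamma: 0.072
Total = 0.142.
P(Condition Alpha | evidence) = 0.04 / 0.142 ≈ 0.282.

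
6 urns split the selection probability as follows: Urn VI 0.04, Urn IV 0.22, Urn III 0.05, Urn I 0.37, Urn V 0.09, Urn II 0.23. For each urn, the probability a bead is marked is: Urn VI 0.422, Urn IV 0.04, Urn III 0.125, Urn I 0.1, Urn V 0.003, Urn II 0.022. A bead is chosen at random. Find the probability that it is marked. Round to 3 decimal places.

Unnormalized posteriors (prior × likelihood):
  Urn VI: 0.04 × 0.422 = 0.01688
  Urn IV: 0.22 × 0.04 = 0.0088
  Urn III: 0.05 × 0.125 = 0.00625
  Urn I: 0.37 × 0.1 = 0.037
  Urn V: 0.09 × 0.003 = 0.00027
  Urn II: 0.23 × 0.022 = 0.00506
P(marked) = 0.01688 + 0.0088 + 0.00625 + 0.037 + 0.00027 + 0.00506 = 0.07426 → 0.074.

0.074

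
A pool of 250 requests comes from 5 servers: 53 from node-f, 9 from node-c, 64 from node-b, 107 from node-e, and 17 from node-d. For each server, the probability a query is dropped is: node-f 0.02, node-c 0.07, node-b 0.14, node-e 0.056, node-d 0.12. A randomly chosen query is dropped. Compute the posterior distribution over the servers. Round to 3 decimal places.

Prior × likelihood for each hypothesis:
  node-f: 0.212 × 0.02 = 0.00424
  node-c: 0.036 × 0.07 = 0.00252
  node-b: 0.256 × 0.14 = 0.03584
  node-e: 0.428 × 0.056 = 0.023968
  node-d: 0.068 × 0.12 = 0.00816
Sum = 0.074728.
P(node-f | dropped) = 0.00424/0.074728 ≈ 0.057
P(node-c | dropped) = 0.00252/0.074728 ≈ 0.034
P(node-b | dropped) = 0.03584/0.074728 ≈ 0.480
P(node-e | dropped) = 0.023968/0.074728 ≈ 0.321
P(node-d | dropped) = 0.00816/0.074728 ≈ 0.109

node-f 0.057, node-c 0.034, node-b 0.480, node-e 0.321, node-d 0.109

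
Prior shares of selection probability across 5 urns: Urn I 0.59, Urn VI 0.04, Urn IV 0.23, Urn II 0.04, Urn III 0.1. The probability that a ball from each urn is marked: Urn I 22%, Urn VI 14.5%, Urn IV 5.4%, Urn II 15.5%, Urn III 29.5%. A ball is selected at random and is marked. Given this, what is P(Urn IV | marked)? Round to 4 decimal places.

0.0676

Unnormalized posteriors (prior × likelihood):
  Urn I: 0.59 × 0.22 = 0.1298
  Urn VI: 0.04 × 0.145 = 0.0058
  Urn IV: 0.23 × 0.054 = 0.01242
  Urn II: 0.04 × 0.155 = 0.0062
  Urn III: 0.1 × 0.295 = 0.0295
Sum = 0.18372.
P(Urn IV | evidence) = 0.01242 / 0.18372 ≈ 0.0676.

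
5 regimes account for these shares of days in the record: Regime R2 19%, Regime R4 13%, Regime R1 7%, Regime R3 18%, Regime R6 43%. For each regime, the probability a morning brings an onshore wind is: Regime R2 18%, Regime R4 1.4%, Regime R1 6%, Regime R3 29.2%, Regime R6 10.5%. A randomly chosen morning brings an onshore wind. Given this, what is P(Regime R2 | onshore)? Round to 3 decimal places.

0.248

Compute prior × likelihood for every hypothesis:
  Regime R2: 0.19 × 0.18 = 0.0342
  Regime R4: 0.13 × 0.014 = 0.00182
  Regime R1: 0.07 × 0.06 = 0.0042
  Regime R3: 0.18 × 0.292 = 0.05256
  Regime R6: 0.43 × 0.105 = 0.04515
Normalizing constant = 0.13793.
P(Regime R2 | evidence) = 0.0342 / 0.13793 ≈ 0.248.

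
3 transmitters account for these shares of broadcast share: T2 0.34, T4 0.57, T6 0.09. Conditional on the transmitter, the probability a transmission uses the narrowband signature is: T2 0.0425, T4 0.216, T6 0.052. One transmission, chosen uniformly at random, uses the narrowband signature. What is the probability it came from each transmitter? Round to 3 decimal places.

Prior × likelihood for each hypothesis:
  T2: 0.34 × 0.0425 = 0.01445
  T4: 0.57 × 0.216 = 0.12312
  T6: 0.09 × 0.052 = 0.00468
Total = 0.14225.
P(T2 | narrowband) = 0.01445/0.14225 ≈ 0.102
P(T4 | narrowband) = 0.12312/0.14225 ≈ 0.866
P(T6 | narrowband) = 0.00468/0.14225 ≈ 0.033

T2 0.102, T4 0.866, T6 0.033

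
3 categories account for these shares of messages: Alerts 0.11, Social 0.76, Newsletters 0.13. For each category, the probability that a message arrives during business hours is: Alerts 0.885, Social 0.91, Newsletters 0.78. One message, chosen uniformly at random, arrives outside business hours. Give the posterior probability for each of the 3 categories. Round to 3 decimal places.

Alerts 0.115, Social 0.624, Newsletters 0.261

Taking complements, P(off-hours | each) = Alerts 0.115, Social 0.09, Newsletters 0.22.
Prior × likelihood for each hypothesis:
  Alerts: 0.11 × 0.115 = 0.01265
  Social: 0.76 × 0.09 = 0.0684
  Newsletters: 0.13 × 0.22 = 0.0286
Sum = 0.10965.
P(Alerts | off-hours) = 0.01265/0.10965 ≈ 0.115
P(Social | off-hours) = 0.0684/0.10965 ≈ 0.624
P(Newsletters | off-hours) = 0.0286/0.10965 ≈ 0.261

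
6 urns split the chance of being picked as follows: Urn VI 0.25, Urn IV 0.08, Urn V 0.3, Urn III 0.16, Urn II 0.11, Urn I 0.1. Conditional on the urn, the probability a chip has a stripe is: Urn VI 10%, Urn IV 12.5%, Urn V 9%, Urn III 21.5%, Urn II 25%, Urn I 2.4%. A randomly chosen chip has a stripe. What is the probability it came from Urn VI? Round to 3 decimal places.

0.198

Unnormalized posteriors (prior × likelihood):
  Urn VI: 0.25 × 0.1 = 0.025
  Urn IV: 0.08 × 0.125 = 0.01
  Urn V: 0.3 × 0.09 = 0.027
  Urn III: 0.16 × 0.215 = 0.0344
  Urn II: 0.11 × 0.25 = 0.0275
  Urn I: 0.1 × 0.024 = 0.0024
Normalizing constant = 0.1263.
P(Urn VI | evidence) = 0.025 / 0.1263 ≈ 0.198.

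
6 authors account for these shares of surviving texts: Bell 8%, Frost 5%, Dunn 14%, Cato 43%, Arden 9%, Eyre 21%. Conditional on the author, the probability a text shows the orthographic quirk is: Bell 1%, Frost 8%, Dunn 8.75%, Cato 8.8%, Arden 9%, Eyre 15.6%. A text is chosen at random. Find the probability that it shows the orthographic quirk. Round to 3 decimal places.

Compute prior × likelihood for every hypothesis:
  Bell: 0.08 × 0.01 = 0.0008
  Frost: 0.05 × 0.08 = 0.004
  Dunn: 0.14 × 0.0875 = 0.01225
  Cato: 0.43 × 0.088 = 0.03784
  Arden: 0.09 × 0.09 = 0.0081
  Eyre: 0.21 × 0.156 = 0.03276
P(quirk) = 0.0008 + 0.004 + 0.01225 + 0.03784 + 0.0081 + 0.03276 = 0.09575 → 0.096.

0.096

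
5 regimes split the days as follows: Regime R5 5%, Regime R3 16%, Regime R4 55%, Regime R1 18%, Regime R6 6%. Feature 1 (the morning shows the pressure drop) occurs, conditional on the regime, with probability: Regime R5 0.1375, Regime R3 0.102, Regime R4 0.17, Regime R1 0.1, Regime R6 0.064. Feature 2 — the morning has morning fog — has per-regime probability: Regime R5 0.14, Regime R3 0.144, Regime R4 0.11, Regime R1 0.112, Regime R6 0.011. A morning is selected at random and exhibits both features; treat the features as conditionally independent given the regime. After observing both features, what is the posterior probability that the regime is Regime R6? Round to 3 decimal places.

0.003

Unnormalized posteriors (prior × likelihood):
  Regime R5: 0.05 × 0.1375 × 0.14 = 0.0009625
  Regime R3: 0.16 × 0.102 × 0.144 = 0.00235008
  Regime R4: 0.55 × 0.17 × 0.11 = 0.010285
  Regime R1: 0.18 × 0.1 × 0.112 = 0.002016
  Regime R6: 0.06 × 0.064 × 0.011 = 0.00004224
Sum = 0.01565582.
P(Regime R6 | evidence) = 0.00004224 / 0.01565582 ≈ 0.003.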